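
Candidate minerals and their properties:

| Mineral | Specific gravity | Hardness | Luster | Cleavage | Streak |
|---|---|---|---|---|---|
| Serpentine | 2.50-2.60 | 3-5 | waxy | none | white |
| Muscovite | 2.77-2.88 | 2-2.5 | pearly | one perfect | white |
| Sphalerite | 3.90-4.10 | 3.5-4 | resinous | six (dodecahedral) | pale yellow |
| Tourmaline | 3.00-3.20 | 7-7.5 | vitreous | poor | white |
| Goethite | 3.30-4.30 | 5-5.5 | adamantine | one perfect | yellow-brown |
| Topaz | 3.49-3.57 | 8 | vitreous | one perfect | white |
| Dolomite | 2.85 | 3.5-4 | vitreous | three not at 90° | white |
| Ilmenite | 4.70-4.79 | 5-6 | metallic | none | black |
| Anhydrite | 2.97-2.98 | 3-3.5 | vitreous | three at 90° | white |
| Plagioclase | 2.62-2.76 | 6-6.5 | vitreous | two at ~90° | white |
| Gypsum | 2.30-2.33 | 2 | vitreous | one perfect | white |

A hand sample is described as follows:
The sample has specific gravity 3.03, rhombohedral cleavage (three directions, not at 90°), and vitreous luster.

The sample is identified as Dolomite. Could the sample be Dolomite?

Specific gravity 3.03 — Dolomite has SG 2.85; a mismatch.
Rhombohedral cleavage (three directions, not at 90°) — consistent with Dolomite (cleavage three not at 90°).
Vitreous luster — consistent with Dolomite (vitreous luster).
Specific gravity alone is enough to reject Dolomite.

Inconsistent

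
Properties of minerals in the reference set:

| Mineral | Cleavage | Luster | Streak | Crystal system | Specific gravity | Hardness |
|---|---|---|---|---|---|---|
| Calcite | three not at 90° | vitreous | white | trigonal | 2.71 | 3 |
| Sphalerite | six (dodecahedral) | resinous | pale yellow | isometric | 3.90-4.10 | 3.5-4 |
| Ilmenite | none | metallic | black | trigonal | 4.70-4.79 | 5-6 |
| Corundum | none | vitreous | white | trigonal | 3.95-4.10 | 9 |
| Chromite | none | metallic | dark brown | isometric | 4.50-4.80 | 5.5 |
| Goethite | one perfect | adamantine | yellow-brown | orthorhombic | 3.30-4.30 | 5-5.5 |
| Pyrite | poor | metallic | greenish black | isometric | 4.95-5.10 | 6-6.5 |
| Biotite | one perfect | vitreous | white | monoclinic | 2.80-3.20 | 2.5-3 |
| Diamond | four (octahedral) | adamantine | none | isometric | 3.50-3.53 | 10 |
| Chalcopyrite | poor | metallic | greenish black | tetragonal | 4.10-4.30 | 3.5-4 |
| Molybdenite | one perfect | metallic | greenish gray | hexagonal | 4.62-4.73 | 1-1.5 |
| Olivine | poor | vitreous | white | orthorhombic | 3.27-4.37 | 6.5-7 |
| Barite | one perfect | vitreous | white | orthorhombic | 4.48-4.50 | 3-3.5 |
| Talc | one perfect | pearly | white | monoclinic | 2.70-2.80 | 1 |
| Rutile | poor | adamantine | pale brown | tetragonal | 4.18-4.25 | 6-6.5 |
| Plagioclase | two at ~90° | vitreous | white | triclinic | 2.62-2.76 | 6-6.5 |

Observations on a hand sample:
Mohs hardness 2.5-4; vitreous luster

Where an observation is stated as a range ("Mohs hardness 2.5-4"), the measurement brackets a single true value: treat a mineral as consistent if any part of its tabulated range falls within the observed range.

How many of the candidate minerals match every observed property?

3

Mohs hardness 2.5-4: Calcite, Sphalerite, Biotite, Chalcopyrite, Barite remain.
Vitreous luster rules out Sphalerite, Chalcopyrite.
The minerals that satisfy all observations are Barite, Biotite, Calcite.
That is 3 minerals.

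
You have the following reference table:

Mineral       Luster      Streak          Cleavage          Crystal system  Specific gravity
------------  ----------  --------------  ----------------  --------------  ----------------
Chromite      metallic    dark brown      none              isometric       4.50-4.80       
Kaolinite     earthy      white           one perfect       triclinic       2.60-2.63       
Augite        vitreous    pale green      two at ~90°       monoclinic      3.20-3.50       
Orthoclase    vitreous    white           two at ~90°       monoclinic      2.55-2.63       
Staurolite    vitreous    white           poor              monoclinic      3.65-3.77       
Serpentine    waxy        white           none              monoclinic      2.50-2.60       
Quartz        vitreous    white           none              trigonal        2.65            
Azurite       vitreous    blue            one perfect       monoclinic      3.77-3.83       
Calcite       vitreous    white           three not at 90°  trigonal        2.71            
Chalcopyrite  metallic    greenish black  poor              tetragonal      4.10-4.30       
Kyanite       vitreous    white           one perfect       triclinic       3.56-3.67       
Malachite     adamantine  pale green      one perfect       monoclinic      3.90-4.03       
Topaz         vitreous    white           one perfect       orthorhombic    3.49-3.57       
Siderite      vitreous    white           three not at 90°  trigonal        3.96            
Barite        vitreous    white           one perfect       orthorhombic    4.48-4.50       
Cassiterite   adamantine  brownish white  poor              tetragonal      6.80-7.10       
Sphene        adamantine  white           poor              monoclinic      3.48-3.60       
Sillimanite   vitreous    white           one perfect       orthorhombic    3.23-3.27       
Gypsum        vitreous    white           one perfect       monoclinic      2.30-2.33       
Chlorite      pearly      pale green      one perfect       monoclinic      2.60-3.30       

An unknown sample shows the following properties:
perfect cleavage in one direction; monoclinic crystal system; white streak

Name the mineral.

Perfect cleavage in one direction — only Kaolinite, Azurite, Kyanite, Malachite, Topaz, Barite, Sillimanite, Gypsum, Chlorite remain.
Monoclinic crystal system — narrows the field to Azurite, Malachite, Gypsum, Chlorite.
White streak — narrows the field to Gypsum.
Gypsum is the sole remaining match.

Gypsum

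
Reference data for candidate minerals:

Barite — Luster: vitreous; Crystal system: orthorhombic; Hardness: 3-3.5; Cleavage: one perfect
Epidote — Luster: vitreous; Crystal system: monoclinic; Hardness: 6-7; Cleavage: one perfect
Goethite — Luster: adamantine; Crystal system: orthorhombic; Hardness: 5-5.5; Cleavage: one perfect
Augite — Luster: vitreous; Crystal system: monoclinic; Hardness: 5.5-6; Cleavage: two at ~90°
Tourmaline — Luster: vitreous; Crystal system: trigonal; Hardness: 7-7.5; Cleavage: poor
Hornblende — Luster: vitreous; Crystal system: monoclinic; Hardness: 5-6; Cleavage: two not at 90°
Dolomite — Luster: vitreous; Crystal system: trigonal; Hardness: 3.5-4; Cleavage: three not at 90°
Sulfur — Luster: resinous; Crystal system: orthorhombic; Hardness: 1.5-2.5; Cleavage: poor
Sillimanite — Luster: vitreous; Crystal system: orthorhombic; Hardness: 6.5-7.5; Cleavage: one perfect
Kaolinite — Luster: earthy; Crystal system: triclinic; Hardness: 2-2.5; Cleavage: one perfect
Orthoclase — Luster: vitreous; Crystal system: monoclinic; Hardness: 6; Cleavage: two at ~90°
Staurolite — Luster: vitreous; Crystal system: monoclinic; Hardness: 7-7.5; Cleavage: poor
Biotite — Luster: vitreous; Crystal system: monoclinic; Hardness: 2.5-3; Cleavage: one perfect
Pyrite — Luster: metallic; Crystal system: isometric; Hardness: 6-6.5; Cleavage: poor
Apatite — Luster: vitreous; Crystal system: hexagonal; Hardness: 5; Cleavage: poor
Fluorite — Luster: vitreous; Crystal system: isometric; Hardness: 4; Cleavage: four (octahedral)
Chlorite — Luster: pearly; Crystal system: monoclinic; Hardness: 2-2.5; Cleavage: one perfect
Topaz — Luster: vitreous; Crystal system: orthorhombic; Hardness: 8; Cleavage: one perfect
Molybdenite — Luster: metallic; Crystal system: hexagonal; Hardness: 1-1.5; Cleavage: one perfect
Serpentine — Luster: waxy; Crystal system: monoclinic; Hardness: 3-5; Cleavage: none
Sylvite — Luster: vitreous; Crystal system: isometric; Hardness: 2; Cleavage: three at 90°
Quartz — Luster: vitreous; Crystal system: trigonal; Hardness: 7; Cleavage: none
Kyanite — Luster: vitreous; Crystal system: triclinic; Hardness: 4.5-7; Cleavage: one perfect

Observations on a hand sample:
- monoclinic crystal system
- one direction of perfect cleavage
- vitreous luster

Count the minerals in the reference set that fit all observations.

Monoclinic crystal system: only Epidote, Augite, Hornblende, Orthoclase, Staurolite, Biotite, Chlorite, Serpentine remain.
One direction of perfect cleavage: only Epidote, Biotite, Chlorite remain.
Vitreous luster rules out Chlorite.
Consistent with every observation: Biotite, Epidote.
That is 2 minerals.

2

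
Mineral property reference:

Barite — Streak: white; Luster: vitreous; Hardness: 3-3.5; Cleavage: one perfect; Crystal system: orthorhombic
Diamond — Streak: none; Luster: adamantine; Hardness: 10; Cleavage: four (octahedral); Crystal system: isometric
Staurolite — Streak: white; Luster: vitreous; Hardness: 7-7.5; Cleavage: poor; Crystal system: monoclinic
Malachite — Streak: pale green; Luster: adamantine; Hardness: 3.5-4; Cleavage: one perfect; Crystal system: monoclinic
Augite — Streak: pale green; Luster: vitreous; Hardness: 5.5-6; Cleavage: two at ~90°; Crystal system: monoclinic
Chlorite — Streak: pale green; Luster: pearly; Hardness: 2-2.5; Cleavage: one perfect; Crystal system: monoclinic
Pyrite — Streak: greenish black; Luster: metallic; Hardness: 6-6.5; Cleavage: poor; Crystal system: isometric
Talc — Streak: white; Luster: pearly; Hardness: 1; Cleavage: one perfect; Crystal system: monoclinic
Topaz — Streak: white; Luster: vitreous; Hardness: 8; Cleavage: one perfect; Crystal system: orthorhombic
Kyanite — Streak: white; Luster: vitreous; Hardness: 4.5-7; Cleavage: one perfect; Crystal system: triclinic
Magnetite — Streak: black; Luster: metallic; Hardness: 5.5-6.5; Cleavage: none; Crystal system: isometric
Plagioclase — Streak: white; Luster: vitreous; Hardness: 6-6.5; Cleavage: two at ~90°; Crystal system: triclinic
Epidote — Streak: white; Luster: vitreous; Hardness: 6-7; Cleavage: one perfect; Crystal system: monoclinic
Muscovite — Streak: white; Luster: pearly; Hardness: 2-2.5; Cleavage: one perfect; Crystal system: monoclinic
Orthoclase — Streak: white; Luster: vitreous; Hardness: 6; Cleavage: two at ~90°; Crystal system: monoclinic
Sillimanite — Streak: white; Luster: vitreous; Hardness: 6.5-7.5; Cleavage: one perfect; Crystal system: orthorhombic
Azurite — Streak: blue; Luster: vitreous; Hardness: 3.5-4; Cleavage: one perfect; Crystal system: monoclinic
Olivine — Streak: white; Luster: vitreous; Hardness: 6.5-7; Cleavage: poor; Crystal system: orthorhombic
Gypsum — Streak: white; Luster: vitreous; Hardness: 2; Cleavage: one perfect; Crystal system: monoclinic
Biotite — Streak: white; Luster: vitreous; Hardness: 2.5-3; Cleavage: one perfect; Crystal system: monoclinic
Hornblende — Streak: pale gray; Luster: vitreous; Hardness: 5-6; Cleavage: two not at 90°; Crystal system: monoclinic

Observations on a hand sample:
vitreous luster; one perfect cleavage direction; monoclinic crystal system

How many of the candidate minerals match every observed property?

Vitreous luster — only Barite, Staurolite, Augite, Topaz, Kyanite, Plagioclase, Epidote, Orthoclase, Sillimanite, Azurite, Olivine, Gypsum, Biotite, Hornblende remain.
One perfect cleavage direction eliminates Staurolite, Augite, Plagioclase, Orthoclase, Olivine, Hornblende.
Monoclinic crystal system eliminates Barite, Topaz, Kyanite, Sillimanite.
The minerals that satisfy all observations are Azurite, Biotite, Epidote, Gypsum.
That is 4 minerals.

4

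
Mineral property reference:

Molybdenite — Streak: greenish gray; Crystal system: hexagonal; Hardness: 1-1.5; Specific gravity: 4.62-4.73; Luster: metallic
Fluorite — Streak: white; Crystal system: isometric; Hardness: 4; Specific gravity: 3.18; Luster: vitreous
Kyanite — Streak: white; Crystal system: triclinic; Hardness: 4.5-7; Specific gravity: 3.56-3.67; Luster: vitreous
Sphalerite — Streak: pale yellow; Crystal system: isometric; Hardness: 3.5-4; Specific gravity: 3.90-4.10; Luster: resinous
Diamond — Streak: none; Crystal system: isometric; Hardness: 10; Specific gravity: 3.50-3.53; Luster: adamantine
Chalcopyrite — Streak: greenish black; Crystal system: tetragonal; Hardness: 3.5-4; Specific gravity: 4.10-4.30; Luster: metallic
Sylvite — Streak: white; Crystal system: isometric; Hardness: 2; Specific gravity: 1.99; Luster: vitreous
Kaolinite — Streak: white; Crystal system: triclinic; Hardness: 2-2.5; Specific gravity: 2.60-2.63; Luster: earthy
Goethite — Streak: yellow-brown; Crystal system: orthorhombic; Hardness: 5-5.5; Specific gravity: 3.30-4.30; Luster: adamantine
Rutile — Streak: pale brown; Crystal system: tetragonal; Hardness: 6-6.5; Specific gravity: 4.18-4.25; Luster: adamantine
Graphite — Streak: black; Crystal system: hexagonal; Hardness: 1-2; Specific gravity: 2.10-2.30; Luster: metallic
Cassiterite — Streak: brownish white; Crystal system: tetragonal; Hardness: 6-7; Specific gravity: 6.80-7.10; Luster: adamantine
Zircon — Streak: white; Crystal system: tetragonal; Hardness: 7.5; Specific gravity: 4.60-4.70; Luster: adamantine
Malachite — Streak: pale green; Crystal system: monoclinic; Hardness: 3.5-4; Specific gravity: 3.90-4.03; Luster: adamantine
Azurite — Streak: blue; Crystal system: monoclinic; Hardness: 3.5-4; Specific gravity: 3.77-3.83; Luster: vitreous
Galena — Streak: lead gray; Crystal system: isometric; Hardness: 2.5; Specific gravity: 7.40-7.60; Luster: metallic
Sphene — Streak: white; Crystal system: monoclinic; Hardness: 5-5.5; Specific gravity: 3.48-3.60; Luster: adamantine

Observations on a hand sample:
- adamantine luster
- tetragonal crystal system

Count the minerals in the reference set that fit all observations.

Adamantine luster — Diamond, Goethite, Rutile, Cassiterite, Zircon, Malachite, Sphene remain.
Tetragonal crystal system — leaves Rutile, Cassiterite, Zircon.
Consistent with every observation: Cassiterite, Rutile, Zircon.
That is 3 minerals.

3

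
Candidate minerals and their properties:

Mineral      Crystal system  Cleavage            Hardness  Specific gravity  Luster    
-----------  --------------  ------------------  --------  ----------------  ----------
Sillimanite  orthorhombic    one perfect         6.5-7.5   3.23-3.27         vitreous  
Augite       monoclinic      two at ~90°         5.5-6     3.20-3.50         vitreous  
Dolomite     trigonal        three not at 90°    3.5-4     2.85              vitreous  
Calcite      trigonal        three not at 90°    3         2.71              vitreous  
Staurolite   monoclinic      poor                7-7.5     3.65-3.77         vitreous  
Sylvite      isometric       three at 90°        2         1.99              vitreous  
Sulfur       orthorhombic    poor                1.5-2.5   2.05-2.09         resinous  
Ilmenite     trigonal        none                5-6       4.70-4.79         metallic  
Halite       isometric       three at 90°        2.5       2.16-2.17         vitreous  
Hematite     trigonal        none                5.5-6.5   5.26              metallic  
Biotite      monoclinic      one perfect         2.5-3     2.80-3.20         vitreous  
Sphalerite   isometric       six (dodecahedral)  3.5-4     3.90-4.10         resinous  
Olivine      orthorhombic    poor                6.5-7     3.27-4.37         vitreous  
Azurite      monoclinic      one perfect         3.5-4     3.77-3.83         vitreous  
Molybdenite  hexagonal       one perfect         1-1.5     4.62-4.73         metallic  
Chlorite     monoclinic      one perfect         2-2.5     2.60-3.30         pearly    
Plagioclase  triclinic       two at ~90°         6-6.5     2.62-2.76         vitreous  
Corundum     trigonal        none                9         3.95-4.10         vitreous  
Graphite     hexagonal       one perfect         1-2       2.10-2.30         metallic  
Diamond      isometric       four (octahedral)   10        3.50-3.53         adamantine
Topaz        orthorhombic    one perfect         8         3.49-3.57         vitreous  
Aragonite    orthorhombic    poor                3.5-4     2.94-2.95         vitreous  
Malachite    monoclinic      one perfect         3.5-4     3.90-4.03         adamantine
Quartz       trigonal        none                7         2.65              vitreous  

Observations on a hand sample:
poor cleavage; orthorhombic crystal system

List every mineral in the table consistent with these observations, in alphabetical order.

Aragonite, Olivine, Sulfur

Poor cleavage — leaves Staurolite, Sulfur, Olivine, Aragonite.
Orthorhombic crystal system excludes Staurolite.
Consistent with every observation: Aragonite, Olivine, Sulfur.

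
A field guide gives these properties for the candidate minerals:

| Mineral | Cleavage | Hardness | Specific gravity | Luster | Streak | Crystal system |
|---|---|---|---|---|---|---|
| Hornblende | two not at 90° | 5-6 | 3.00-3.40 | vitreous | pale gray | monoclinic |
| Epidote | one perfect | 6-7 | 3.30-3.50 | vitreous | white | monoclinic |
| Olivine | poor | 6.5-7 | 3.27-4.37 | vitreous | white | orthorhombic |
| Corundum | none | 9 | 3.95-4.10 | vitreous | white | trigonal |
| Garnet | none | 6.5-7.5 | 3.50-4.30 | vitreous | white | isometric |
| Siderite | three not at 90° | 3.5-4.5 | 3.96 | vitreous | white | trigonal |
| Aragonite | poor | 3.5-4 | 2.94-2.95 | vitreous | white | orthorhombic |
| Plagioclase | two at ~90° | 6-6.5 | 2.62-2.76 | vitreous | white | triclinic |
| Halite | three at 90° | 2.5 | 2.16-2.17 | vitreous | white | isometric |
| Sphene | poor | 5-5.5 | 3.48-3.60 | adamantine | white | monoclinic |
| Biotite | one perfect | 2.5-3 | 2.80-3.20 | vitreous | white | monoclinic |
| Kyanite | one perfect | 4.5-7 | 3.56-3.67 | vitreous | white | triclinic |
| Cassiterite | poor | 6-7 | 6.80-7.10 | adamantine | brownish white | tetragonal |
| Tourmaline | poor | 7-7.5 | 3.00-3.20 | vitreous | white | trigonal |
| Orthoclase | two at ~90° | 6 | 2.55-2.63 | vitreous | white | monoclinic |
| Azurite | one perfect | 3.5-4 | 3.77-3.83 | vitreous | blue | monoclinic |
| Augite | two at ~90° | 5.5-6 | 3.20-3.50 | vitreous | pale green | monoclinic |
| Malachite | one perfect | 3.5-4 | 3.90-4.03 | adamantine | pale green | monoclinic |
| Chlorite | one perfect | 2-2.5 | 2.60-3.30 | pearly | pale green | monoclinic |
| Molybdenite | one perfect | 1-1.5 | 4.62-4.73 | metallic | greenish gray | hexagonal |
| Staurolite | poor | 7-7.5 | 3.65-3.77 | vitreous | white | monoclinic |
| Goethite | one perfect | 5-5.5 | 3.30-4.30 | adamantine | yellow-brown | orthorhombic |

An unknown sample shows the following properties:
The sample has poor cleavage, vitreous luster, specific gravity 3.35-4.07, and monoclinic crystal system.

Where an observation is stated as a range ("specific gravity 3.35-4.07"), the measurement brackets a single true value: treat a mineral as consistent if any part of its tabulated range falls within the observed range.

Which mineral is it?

Staurolite

Poor cleavage — narrows the field to Olivine, Aragonite, Sphene, Cassiterite, Tourmaline, Staurolite.
Vitreous luster eliminates Sphene, Cassiterite.
Specific gravity 3.35-4.07 eliminates Aragonite, Tourmaline.
Monoclinic crystal system excludes Olivine.
Only Staurolite satisfies all observations.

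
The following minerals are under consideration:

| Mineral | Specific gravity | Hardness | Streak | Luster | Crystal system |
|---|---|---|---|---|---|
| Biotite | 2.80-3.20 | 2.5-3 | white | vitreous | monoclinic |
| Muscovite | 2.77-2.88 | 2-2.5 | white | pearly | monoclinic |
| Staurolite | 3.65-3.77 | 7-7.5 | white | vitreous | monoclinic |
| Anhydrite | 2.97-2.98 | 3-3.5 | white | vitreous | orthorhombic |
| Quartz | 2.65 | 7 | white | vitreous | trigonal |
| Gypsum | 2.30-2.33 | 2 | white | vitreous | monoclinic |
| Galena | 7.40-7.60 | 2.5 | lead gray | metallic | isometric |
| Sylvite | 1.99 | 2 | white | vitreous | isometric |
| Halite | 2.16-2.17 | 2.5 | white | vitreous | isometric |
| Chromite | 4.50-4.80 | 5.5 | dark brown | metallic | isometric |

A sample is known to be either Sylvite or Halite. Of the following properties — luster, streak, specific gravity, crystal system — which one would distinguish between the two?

Luster: both vitreous — same for both.
Streak: both white — same for both.
Specific gravity: Sylvite 1.99, Halite 2.16-2.17 — different.
Crystal system: both isometric — same for both.
Specific gravity is the diagnostic property here.

specific gravity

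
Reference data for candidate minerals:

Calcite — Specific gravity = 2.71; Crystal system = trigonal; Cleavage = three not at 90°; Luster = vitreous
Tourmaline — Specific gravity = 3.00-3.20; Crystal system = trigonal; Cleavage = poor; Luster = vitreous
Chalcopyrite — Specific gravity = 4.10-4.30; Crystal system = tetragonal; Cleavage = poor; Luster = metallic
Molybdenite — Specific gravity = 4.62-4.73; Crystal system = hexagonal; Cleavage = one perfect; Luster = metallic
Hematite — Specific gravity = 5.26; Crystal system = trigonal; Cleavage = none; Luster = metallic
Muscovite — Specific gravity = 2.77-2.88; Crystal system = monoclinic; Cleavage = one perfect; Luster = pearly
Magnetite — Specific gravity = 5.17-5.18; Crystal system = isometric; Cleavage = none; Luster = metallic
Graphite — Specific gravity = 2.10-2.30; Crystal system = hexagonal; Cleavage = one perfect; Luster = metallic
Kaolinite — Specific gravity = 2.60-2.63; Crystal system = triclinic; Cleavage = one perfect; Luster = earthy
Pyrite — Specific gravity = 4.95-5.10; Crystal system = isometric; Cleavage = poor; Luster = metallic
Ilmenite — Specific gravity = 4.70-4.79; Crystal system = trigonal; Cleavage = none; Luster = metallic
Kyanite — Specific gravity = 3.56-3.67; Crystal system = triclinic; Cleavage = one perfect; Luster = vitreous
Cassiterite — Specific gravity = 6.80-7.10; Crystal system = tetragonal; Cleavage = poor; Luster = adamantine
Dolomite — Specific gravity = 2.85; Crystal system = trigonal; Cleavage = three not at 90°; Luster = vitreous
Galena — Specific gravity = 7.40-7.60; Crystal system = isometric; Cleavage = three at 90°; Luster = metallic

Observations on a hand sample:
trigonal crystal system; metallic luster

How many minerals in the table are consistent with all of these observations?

Trigonal crystal system — only Calcite, Tourmaline, Hematite, Ilmenite, Dolomite remain.
Metallic luster — Hematite, Ilmenite remain.
The minerals that satisfy all observations are Hematite, Ilmenite.
That is 2 minerals.

2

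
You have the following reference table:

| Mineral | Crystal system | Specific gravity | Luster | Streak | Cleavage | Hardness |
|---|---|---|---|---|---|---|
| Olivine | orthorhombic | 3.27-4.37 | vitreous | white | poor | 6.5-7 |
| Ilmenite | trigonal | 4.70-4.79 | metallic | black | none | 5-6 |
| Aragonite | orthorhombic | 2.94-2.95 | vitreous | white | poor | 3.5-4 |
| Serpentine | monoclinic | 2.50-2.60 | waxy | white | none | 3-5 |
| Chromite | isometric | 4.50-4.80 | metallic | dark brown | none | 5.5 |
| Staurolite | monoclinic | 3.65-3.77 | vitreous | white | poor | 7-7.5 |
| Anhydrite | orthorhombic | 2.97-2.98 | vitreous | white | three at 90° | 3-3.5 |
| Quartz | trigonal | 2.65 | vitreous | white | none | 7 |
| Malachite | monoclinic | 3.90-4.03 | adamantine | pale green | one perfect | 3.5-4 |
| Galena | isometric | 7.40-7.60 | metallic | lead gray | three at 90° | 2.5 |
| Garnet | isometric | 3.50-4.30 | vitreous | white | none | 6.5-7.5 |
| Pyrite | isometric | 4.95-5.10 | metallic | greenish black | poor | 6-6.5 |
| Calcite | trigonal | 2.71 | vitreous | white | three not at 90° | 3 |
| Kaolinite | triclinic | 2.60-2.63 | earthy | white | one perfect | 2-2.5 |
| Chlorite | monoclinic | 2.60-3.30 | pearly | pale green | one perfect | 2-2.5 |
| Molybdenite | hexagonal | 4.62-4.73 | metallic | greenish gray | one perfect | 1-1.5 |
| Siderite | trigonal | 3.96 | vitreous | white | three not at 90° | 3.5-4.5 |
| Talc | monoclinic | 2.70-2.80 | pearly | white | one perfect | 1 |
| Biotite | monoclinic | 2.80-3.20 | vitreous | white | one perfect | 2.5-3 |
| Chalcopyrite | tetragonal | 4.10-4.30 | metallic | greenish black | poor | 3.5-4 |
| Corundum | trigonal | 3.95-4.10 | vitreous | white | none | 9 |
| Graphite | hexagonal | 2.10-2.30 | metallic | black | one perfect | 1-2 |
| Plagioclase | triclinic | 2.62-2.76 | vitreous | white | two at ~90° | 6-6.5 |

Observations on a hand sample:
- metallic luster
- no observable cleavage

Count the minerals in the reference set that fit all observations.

Metallic luster — narrows the field to Ilmenite, Chromite, Galena, Pyrite, Molybdenite, Chalcopyrite, Graphite.
No observable cleavage — only Ilmenite, Chromite remain.
The minerals that satisfy all observations are Chromite, Ilmenite.
That is 2 minerals.

2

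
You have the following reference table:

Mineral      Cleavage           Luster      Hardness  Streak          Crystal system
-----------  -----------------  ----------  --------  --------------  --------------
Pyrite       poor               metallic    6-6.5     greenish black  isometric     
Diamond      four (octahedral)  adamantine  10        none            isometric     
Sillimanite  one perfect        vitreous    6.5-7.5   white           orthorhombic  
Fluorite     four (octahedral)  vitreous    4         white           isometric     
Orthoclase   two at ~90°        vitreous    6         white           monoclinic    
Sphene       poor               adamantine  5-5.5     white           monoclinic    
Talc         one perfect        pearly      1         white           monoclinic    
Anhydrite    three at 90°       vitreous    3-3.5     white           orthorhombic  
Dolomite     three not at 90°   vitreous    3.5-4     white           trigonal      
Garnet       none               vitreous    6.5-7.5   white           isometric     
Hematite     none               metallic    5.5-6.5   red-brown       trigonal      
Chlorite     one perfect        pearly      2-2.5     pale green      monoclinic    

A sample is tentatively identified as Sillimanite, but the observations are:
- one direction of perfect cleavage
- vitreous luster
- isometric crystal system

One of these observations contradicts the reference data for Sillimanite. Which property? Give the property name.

One direction of perfect cleavage: Sillimanite has cleavage one perfect — within range.
Vitreous luster: Sillimanite has vitreous luster — within range.
Isometric crystal system: Sillimanite has orthorhombic system — inconsistent.
Everything matches except the crystal system.

crystal system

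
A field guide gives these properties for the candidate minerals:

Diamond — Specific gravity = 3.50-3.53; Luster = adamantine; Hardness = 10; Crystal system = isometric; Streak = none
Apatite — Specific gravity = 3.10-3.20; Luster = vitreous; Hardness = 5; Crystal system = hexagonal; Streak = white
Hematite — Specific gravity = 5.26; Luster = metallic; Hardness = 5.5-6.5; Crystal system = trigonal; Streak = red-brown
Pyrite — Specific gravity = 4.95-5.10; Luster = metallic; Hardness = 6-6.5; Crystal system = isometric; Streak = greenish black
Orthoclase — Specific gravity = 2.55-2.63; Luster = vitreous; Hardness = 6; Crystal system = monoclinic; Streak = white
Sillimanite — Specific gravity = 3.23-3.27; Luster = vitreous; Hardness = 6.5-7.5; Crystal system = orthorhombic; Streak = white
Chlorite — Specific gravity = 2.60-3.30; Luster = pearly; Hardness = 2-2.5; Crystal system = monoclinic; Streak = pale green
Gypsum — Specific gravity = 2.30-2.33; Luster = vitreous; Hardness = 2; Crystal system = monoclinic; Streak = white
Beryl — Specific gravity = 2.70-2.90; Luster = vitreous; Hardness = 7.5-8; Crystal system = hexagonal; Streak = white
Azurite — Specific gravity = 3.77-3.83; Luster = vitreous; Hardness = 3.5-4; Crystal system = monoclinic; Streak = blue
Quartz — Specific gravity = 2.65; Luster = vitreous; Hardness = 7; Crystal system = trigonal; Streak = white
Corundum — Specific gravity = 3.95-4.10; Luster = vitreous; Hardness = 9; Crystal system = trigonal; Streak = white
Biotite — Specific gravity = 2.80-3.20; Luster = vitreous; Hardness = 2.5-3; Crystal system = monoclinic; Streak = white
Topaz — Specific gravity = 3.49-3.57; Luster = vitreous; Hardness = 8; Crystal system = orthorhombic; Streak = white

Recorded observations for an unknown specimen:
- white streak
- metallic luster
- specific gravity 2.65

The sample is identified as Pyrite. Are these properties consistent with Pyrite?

No

White streak — Pyrite has greenish black streak; a mismatch.
Metallic luster — consistent with Pyrite (metallic luster).
Specific gravity 2.65 — Pyrite has SG 4.95-5.10; a mismatch.
2 of the observed properties are inconsistent with Pyrite.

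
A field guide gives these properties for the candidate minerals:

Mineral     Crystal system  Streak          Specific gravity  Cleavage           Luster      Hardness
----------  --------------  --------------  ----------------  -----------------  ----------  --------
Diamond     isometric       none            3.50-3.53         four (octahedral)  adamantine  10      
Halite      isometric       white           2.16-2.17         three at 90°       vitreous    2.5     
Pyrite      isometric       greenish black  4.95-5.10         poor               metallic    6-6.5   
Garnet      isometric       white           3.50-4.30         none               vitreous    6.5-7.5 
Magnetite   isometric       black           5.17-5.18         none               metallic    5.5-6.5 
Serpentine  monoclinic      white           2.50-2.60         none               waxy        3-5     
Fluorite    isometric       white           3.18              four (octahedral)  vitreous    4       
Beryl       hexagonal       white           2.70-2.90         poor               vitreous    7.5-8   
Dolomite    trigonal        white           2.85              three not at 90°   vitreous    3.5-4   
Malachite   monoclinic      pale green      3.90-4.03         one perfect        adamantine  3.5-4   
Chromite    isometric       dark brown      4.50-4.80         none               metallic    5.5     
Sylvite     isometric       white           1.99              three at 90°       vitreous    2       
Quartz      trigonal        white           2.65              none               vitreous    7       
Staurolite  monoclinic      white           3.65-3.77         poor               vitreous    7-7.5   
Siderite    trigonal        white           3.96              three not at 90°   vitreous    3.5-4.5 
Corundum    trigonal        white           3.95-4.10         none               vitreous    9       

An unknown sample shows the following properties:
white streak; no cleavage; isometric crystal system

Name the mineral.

Garnet

White streak is inconsistent with Diamond, Pyrite, Magnetite, Malachite, Chromite.
No cleavage: Garnet, Serpentine, Quartz, Corundum remain.
Isometric crystal system: only Garnet remains.
Only Garnet satisfies all observations.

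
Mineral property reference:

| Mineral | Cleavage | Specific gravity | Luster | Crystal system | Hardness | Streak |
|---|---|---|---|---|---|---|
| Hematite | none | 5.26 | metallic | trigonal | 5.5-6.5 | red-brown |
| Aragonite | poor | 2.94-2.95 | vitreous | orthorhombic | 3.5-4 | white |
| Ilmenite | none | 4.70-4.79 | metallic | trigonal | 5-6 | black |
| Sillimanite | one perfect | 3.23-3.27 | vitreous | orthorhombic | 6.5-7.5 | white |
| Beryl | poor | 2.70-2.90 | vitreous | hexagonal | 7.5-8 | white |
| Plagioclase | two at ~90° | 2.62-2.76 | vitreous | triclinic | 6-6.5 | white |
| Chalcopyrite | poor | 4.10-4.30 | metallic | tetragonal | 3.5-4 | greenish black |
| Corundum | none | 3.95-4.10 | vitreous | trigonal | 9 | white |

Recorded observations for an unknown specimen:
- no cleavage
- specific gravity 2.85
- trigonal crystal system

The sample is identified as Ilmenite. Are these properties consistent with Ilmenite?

No cleavage — consistent with Ilmenite (cleavage none).
Specific gravity 2.85 — Ilmenite has SG 4.70-4.79; a mismatch.
Trigonal crystal system — consistent with Ilmenite (trigonal system).
The specific gravity observation rules out Ilmenite.

No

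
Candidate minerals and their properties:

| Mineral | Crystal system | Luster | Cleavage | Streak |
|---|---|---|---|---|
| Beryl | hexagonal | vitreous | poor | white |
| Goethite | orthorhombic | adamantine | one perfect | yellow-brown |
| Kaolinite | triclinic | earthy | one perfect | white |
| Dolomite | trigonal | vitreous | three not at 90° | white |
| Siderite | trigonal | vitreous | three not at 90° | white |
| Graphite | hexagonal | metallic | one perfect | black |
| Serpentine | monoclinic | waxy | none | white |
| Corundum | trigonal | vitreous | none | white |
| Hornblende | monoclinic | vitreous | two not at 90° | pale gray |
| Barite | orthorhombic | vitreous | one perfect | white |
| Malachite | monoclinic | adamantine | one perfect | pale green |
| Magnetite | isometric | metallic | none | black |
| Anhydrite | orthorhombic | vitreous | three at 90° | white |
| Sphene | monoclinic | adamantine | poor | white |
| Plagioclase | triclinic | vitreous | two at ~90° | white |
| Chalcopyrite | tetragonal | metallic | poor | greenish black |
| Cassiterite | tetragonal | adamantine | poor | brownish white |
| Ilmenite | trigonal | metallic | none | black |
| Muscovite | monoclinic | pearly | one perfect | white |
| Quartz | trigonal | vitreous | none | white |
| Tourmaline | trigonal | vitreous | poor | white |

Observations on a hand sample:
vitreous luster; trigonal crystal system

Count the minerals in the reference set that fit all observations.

Vitreous luster — only Beryl, Dolomite, Siderite, Corundum, Hornblende, Barite, Anhydrite, Plagioclase, Quartz, Tourmaline remain.
Trigonal crystal system excludes Beryl, Hornblende, Barite, Anhydrite, Plagioclase.
The minerals that satisfy all observations are Corundum, Dolomite, Quartz, Siderite, Tourmaline.
That is 5 minerals.

5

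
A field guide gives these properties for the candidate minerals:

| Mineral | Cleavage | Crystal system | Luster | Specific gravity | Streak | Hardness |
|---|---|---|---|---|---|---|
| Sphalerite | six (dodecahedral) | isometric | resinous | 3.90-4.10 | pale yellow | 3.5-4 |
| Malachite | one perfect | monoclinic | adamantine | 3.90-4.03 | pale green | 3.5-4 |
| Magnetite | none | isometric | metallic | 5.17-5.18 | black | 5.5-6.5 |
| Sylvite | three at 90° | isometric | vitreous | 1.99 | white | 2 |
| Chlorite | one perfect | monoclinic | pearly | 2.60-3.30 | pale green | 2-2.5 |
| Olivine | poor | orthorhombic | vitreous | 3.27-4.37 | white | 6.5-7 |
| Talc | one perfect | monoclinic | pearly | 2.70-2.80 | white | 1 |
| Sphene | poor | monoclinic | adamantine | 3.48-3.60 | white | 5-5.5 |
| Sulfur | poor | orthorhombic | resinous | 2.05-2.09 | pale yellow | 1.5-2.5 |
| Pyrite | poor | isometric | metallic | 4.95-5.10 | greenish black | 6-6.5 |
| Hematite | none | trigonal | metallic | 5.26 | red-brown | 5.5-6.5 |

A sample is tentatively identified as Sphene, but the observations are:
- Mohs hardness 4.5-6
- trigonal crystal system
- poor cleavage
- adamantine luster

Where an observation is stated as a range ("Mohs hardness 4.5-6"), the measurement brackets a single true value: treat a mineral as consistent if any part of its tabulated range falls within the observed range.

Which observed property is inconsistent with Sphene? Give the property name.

crystal system

Mohs hardness 4.5-6: Sphene has hardness 5-5.5 — agrees.
Trigonal crystal system: Sphene has monoclinic system — does not match.
Poor cleavage: Sphene has cleavage poor — agrees.
Adamantine luster: Sphene has adamantine luster — agrees.
The crystal system is the one property that does not fit.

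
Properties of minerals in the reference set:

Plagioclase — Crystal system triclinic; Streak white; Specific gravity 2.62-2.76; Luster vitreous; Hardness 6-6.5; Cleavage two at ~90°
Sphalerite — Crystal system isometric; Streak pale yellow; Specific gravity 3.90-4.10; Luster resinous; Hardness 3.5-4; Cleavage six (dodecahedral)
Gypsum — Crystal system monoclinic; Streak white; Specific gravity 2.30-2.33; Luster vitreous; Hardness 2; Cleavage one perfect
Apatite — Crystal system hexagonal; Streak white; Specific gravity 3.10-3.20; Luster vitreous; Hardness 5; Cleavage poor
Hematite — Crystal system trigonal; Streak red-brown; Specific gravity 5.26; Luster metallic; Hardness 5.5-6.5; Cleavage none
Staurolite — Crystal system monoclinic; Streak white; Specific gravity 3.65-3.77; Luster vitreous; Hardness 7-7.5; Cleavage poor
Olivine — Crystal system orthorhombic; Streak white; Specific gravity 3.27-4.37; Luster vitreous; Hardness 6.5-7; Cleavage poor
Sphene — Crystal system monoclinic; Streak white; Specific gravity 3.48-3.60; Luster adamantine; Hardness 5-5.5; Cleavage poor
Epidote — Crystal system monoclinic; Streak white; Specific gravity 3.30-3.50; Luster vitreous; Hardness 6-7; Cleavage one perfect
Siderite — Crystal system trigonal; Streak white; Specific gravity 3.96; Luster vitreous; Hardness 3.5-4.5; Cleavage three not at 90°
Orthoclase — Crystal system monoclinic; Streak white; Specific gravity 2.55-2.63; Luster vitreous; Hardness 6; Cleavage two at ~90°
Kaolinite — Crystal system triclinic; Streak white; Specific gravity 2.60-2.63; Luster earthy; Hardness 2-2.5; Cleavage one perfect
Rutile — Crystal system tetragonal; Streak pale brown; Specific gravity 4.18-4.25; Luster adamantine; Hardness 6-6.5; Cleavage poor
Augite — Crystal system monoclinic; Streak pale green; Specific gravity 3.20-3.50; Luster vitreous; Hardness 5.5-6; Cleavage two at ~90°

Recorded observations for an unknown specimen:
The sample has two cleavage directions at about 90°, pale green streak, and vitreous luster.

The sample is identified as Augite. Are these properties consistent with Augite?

Consistent

Two cleavage directions at about 90° — matches Augite (cleavage two at ~90°).
Pale green streak — matches Augite (pale green streak).
Vitreous luster — matches Augite (vitreous luster).
All observations are consistent with the tabulated values for Augite.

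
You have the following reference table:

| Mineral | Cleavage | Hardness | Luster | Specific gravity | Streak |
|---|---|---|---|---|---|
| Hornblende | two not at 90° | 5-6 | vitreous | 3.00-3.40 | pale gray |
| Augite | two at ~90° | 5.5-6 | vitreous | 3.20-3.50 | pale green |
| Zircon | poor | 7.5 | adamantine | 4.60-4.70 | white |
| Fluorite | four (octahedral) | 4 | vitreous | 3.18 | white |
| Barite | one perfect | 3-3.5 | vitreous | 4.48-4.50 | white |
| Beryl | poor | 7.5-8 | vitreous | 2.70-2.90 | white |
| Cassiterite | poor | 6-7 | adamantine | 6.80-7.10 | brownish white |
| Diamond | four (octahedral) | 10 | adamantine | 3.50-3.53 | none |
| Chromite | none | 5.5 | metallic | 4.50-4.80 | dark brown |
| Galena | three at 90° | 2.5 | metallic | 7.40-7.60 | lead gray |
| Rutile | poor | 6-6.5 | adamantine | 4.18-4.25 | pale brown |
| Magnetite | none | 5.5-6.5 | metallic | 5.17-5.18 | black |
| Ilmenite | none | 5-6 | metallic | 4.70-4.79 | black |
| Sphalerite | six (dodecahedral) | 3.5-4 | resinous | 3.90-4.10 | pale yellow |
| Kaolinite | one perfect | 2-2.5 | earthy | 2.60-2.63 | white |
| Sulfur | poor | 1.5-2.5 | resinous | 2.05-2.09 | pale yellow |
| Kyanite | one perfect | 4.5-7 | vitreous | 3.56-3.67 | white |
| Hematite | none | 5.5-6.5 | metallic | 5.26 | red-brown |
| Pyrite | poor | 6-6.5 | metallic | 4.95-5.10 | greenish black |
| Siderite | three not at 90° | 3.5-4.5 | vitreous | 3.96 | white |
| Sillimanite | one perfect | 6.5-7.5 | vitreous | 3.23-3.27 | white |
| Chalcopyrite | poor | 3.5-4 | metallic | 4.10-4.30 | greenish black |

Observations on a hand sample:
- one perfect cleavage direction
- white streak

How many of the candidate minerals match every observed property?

One perfect cleavage direction — leaves Barite, Kaolinite, Kyanite, Sillimanite.
White streak — every remaining candidate is consistent.
Consistent with every observation: Barite, Kaolinite, Kyanite, Sillimanite.
That is 4 minerals.

4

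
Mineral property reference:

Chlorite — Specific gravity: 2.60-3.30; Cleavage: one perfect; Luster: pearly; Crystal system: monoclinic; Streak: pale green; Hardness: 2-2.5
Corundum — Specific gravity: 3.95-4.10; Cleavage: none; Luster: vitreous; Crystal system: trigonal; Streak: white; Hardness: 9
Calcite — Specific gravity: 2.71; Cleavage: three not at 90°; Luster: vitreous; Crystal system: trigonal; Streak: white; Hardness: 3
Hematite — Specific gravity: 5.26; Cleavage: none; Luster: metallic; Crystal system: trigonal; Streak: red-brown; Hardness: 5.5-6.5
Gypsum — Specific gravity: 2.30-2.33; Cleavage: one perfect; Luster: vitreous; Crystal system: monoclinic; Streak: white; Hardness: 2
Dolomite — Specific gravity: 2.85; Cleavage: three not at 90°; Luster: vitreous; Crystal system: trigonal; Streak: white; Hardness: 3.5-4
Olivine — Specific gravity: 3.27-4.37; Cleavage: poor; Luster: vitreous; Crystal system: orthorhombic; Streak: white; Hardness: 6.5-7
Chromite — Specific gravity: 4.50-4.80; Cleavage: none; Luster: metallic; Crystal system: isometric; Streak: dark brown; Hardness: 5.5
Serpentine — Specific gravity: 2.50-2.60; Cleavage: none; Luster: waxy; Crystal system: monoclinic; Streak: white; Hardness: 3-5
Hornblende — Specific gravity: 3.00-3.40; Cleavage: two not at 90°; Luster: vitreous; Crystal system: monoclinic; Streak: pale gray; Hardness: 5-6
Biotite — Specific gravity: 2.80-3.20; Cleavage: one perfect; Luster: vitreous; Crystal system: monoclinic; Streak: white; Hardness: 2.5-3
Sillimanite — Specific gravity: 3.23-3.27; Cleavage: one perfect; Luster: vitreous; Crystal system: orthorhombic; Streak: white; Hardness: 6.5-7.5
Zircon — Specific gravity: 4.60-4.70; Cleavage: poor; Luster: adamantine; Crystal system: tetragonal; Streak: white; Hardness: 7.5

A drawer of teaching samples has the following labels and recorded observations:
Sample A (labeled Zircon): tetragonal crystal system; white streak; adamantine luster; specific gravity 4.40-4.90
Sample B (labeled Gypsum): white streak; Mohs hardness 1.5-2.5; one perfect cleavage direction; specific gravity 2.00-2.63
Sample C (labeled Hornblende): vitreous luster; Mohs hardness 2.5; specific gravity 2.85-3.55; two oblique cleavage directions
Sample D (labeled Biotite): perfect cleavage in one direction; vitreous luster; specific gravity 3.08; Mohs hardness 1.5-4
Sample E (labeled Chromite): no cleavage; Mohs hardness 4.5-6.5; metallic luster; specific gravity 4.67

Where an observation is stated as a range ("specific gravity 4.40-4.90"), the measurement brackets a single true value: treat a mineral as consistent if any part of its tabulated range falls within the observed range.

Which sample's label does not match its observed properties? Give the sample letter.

C

Sample A: all recorded properties match Zircon.
Sample B: all recorded properties match Gypsum.
Sample C: Hornblende has hardness 5-6, but the record shows Mohs hardness 2.5 — this label is wrong.
Sample D: all recorded properties match Biotite.
Sample E: all recorded properties match Chromite.
The mislabeled specimen is C.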